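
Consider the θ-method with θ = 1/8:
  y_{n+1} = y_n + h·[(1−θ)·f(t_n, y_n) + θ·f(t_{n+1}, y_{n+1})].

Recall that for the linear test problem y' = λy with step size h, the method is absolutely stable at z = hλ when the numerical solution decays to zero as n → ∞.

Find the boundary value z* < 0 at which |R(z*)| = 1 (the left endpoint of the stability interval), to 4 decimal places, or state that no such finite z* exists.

With y'=λy (z=hλ):
  y_{n+1} = y_n + z·[7/8·y_n + 1/8·y_{n+1}] ⇒ (1 − 1/8z)y_{n+1} = (1 + 7/8z)y_n
  ⇒ R(z) = (1 + 7/8z)/(1 − 1/8z).

Need |R(x)|<1, x<0.
x=-1.16: |R|=0.0131
R=−1: 1+7/8x = −1+1/8x ⇒ -3/4x=2 ⇒ x=2/(-3/4)=-2.6667
Confirm numerically:
  x=-2.079: |R|=0.65016 <1
  x=-1.544: |R|=0.29422 <1
  x=-1.522: |R|=0.27872 <1
  x=-3.218: |R|=1.29488 >1
  x=-2.874: |R|=1.11440 >1
  x=-2.723: |R|=1.03152 >1
Stable set (-2.6667, 0).

z* = -2.6667.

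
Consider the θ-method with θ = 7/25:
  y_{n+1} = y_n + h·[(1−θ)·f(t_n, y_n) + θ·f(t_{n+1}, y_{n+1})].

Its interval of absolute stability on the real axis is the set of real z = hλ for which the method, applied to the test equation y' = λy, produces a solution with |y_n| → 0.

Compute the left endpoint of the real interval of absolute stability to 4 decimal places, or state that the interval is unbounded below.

left endpoint -4.5455.

Set f=λy, z=hλ:
  y_{n+1} = y_n + z·[18/25·y_n + 7/25·y_{n+1}] ⇒ (1 − 7/25z)y_{n+1} = (1 + 18/25z)y_n
  R(z) = (1 + 18/25z)/(1 − 7/25z).

Boundary: |R(x)|=1, x<0.
x=-1.21: |R|=0.0962
R=−1: 1+18/25x = −1+7/25x ⇒ -11/25x=2 ⇒ x=2/(-11/25)=-4.5455
Confirm numerically:
  x=-3.291: |R|=0.71274 <1
  x=-3.067: |R|=0.65002 <1
  x=-2.859: |R|=0.58787 <1
  x=-2.459: |R|=0.45630 <1
  x=-4.987: |R|=1.08107 >1
  x=-4.921: |R|=1.06949 >1
  x=-4.682: |R|=1.02600 >1
Interval (-4.5455, 0).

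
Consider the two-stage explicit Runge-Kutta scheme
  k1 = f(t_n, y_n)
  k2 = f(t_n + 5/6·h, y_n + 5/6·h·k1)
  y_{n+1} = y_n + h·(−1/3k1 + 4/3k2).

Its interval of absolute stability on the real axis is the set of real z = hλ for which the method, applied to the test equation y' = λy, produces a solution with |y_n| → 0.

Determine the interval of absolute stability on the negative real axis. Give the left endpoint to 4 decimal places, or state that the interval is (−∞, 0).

(-0.9000, 0).

On y'=λy, z=hλ:
  k1=λy_n ⇒ h·k1=z·y_n;  k2=λ(1+5/6z)y_n ⇒ h·k2=z(1+5/6z)y_n
  y_{n+1}/y_n = 1 − 1/3z + 4/3z(1+5/6z) = 1 + z + 10/9z²
  so R(z) = 1 + z + 10/9z².

Boundary: |R(x)|=1, x<0.
x=-1.09: |R|=1.2301
R=1: x+10/9x²=0 ⇒ x=−9/10=-0.9000; min R=1−1/(4·10/9)=0.7750>−1
Confirm numerically:
  x=-0.486: |R|=0.77644 <1
  x=-0.480: |R|=0.77600 <1
  x=-0.442: |R|=0.77507 <1
  x=-1.485: |R|=1.96525 >1
  x=-1.339: |R|=1.65313 >1
So |R|<1 on (-0.9000, 0).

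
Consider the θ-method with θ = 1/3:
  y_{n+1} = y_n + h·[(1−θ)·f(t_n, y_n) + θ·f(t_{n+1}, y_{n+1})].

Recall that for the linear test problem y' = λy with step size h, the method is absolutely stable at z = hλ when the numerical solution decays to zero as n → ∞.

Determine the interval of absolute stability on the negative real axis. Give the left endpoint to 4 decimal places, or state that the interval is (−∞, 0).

On y'=λy, z=hλ:
  y_{n+1} = y_n + z·[2/3·y_n + 1/3·y_{n+1}] ⇒ (1 − 1/3z)y_{n+1} = (1 + 2/3z)y_n
  R(z) = (1 + 2/3z)/(1 − 1/3z).

Solve |R(x)|<1 on ℝ⁻.
x=-1.2: |R|=0.1429
R=−1: 1+2/3x = −1+1/3x ⇒ -1/3x=2 ⇒ x=2/(-1/3)=-6.0000
Confirm numerically:
  x=-5.721: |R|=0.96801 <1
  x=-3.095: |R|=0.52338 <1
  x=-3.051: |R|=0.51264 <1
  x=-2.635: |R|=0.40284 <1
  x=-6.566: |R|=1.05917 >1
  x=-6.540: |R|=1.05660 >1
  x=-6.419: |R|=1.04448 >1
So |R|<1 on (-6.0000, 0).

z∈(-6.0000,0).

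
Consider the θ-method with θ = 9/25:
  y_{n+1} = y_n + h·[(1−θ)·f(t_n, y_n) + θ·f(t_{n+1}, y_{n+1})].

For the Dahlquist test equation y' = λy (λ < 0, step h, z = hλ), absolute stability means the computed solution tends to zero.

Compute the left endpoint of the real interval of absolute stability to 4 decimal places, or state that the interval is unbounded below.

With y'=λy (z=hλ):
  y_{n+1} = y_n + z·[16/25·y_n + 9/25·y_{n+1}] ⇒ (1 − 9/25z)y_{n+1} = (1 + 16/25z)y_n
  R(z) = (1 + 16/25z)/(1 − 9/25z).

Need |R(x)|<1, x<0.
x=-1.65: |R|=0.0351
R=−1: 1+16/25x = −1+9/25x ⇒ -7/25x=2 ⇒ x=2/(-7/25)=-7.1429
Confirm numerically:
  x=-6.457: |R|=0.94224 <1
  x=-3.975: |R|=0.63513 <1
  x=-3.701: |R|=0.58680 <1
  x=-7.701: |R|=1.04143 >1
  x=-7.290: |R|=1.01137 >1
So |R|<1 on (-7.1429, 0).

z* = -7.1429.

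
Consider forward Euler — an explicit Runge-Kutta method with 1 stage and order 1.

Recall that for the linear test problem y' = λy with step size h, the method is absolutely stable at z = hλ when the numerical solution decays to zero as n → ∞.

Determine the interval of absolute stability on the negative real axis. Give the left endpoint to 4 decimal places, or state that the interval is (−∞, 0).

With y'=λy (z=hλ):
  order 1, 1-stage ⇒ R(z)=1+z
  (e.g. R(-0.9)=0.10000, |R|=0.10000)

Solve |R(x)|<1 on ℝ⁻.
x=-0.9: |R|=0.1000
|R(-2.29)|=1.2900 |R(-2.28)|=1.2800 |R(-1.33)|=0.3300
Bisect:
  x_lo=-2.3350 |R|=1.3350  x_hi=-0.2510 |R|=0.7490
  mid=-1.29298 |R|=0.29298 →hi
  mid=-1.81398 |R|=0.81398 →hi
  mid=-2.07449 |R|=1.07449 →lo
  mid=-1.94424 |R|=0.94424 →hi
  mid=-2.00936 |R|=1.00936 →lo
  mid=-1.97680 |R|=0.97680 →hi
  mid=-1.99308 |R|=0.99308 →hi
  mid=-2.00122 |R|=1.00122 →lo
  mid=-1.99715 |R|=0.99715 →hi
  mid=-1.99919 |R|=0.99919 →hi
  ...
  [-2.00008,-1.99995] ⇒ x*=-2.0000
So |R|<1 on (-2.0000, 0).

z∈(-2.0000,0).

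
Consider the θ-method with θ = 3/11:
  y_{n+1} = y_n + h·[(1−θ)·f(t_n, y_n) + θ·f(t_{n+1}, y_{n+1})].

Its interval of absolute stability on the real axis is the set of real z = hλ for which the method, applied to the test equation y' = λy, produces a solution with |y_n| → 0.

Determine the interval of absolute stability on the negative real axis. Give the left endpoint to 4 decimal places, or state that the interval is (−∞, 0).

(-4.4000, 0).

On y'=λy, z=hλ:
  y_{n+1} = y_n + z·[8/11·y_n + 3/11·y_{n+1}] ⇒ (1 − 3/11z)y_{n+1} = (1 + 8/11z)y_n
  Hence R(z) = (1 + 8/11z)/(1 − 3/11z).

Find x<0 with |R(x)|<1.
x=-1.59: |R|=0.1091
R=−1: 1+8/11x = −1+3/11x ⇒ -5/11x=2 ⇒ x=2/(-5/11)=-4.4000
Confirm numerically:
  x=-4.268: |R|=0.97227 <1
  x=-3.100: |R|=0.67980 <1
  x=-3.034: |R|=0.66023 <1
  x=-2.079: |R|=0.32674 <1
  x=-4.976: |R|=1.11108 >1
  x=-4.580: |R|=1.03638 >1
  x=-4.481: |R|=1.01657 >1
Interval (-4.4000, 0).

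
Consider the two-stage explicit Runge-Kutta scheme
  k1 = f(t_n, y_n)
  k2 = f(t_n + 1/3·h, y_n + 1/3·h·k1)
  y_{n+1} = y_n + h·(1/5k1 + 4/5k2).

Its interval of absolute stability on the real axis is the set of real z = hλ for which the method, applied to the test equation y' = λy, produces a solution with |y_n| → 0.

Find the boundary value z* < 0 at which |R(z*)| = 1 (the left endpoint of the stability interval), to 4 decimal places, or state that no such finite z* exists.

Set f=λy, z=hλ:
  k1=λy_n ⇒ h·k1=z·y_n;  k2=λ(1+1/3z)y_n ⇒ h·k2=z(1+1/3z)y_n
  y_{n+1}/y_n = 1 + 1/5z + 4/5z(1+1/3z) = 1 + z + 4/15z²
  so R(z) = 1 + z + 4/15z².

Boundary: |R(x)|=1, x<0.
x=-1.42: |R|=0.1177
R=1: x+4/15x²=0 ⇒ x=−15/4=-3.7500; min R=1−1/(4·4/15)=0.0625>−1
Confirm numerically:
  x=-3.633: |R|=0.88665 <1
  x=-3.548: |R|=0.80888 <1
  x=-1.877: |R|=0.06250 <1
  x=-3.872: |R|=1.12597 >1
  x=-3.802: |R|=1.05272 >1
  x=-3.788: |R|=1.03839 >1
Stable set (-3.7500, 0).

z* = -3.7500.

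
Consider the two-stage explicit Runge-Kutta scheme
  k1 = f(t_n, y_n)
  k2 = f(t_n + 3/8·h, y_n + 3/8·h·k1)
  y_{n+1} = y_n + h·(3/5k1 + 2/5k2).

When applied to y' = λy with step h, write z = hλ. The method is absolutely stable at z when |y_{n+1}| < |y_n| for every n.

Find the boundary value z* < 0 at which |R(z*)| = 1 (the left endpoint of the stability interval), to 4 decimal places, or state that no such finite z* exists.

left endpoint -6.6667.

Test eqn y'=λy, z=hλ:
  k1=λy_n ⇒ h·k1=z·y_n;  k2=λ(1+3/8z)y_n ⇒ h·k2=z(1+3/8z)y_n
  y_{n+1}/y_n = 1 + 3/5z + 2/5z(1+3/8z) = 1 + z + 3/20z²
  Hence R(z) = 1 + z + 3/20z².

Boundary: |R(x)|=1, x<0.
x=-0.41: |R|=0.6152
R=1: x+3/20x²=0 ⇒ x=−20/3=-6.6667; min R=1−1/(4·3/20)=-0.6667>−1
Confirm numerically:
  x=-4.894: |R|=0.30131 <1
  x=-4.116: |R|=0.57478 <1
  x=-4.003: |R|=0.59940 <1
  x=-3.233: |R|=0.66516 <1
  x=-7.039: |R|=1.39313 >1
  x=-6.984: |R|=1.33244 >1
  x=-6.716: |R|=1.04970 >1
So |R|<1 on (-6.6667, 0).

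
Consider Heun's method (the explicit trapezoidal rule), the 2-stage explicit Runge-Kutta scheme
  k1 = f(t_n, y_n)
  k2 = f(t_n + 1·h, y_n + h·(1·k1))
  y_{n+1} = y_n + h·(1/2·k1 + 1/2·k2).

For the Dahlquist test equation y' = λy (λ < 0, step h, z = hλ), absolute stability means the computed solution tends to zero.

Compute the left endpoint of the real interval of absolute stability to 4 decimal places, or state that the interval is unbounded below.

On y'=λy, z=hλ:
  order 2, 2-stage ⇒ R(z)=1+z+z^2/2
  (e.g. R(-0.34)=0.71780, |R|=0.71780)

Find x<0 with |R(x)|<1.
x=-0.34: |R|=0.7178
|R(-1.77)|=0.7964 |R(-1.73)|=0.7664 |R(-0.72)|=0.5392
Bisect:
  x_lo=-2.6293 |R|=1.8273  x_hi=-0.1663 |R|=0.8475
  mid=-1.39780 |R|=0.57912 →hi
  mid=-2.01355 |R|=1.01364 →lo
  mid=-1.70568 |R|=0.74899 →hi
  mid=-1.85961 |R|=0.86947 →hi
  mid=-1.93658 |R|=0.93859 →hi
  mid=-1.97507 |R|=0.97538 →hi
  mid=-1.99431 |R|=0.99433 →hi
  ...
  [-2.00002,-1.99987] ⇒ x*=-2.0000
So |R|<1 on (-2.0000, 0).

z* = -2.0000.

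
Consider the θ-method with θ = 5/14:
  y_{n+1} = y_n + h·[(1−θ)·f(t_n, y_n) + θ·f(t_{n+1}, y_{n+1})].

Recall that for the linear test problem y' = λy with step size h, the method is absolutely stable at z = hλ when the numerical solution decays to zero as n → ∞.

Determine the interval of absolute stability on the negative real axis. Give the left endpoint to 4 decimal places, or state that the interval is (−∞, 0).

Test eqn y'=λy, z=hλ:
  y_{n+1} = y_n + z·[9/14·y_n + 5/14·y_{n+1}] ⇒ (1 − 5/14z)y_{n+1} = (1 + 9/14z)y_n
  Hence R(z) = (1 + 9/14z)/(1 − 5/14z).

Solve |R(x)|<1 on ℝ⁻.
x=-1.45: |R|=0.0447
R=−1: 1+9/14x = −1+5/14x ⇒ -2/7x=2 ⇒ x=2/(-2/7)=-7.0000
Confirm numerically:
  x=-6.062: |R|=0.91532 <1
  x=-3.875: |R|=0.62547 <1
  x=-3.870: |R|=0.62459 <1
  x=-3.360: |R|=0.52727 <1
  x=-7.521: |R|=1.04038 >1
  x=-7.446: |R|=1.03482 >1
  x=-7.064: |R|=1.00519 >1
So |R|<1 on (-7.0000, 0).

(-7.0000, 0).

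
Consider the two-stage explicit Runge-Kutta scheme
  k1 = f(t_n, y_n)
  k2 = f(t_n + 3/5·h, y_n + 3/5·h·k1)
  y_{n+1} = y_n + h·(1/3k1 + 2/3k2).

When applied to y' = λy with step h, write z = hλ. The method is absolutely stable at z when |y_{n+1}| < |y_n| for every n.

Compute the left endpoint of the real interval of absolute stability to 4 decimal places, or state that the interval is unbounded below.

Test eqn y'=λy, z=hλ:
  k1=λy_n ⇒ h·k1=z·y_n;  k2=λ(1+3/5z)y_n ⇒ h·k2=z(1+3/5z)y_n
  y_{n+1}/y_n = 1 + 1/3z + 2/3z(1+3/5z) = 1 + z + 2/5z²
  ⇒ R(z) = 1 + z + 2/5z².

Need |R(x)|<1, x<0.
x=-1.1: |R|=0.3840
R=1: x+2/5x²=0 ⇒ x=−5/2=-2.5000; min R=1−1/(4·2/5)=0.3750>−1
Confirm numerically:
  x=-2.093: |R|=0.65926 <1
  x=-2.037: |R|=0.62275 <1
  x=-1.349: |R|=0.37892 <1
  x=-2.827: |R|=1.36977 >1
  x=-2.551: |R|=1.05204 >1
Stable set (-2.5000, 0).

left endpoint -2.5000.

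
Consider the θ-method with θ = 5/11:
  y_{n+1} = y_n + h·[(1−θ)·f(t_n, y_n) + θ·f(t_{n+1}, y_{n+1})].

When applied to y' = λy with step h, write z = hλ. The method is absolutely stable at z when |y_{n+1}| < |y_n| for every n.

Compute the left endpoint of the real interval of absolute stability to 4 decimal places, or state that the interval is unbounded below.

z* = -22.0000.

Set f=λy, z=hλ:
  y_{n+1} = y_n + z·[6/11·y_n + 5/11·y_{n+1}] ⇒ (1 − 5/11z)y_{n+1} = (1 + 6/11z)y_n
  so R(z) = (1 + 6/11z)/(1 − 5/11z).

Boundary: |R(x)|=1, x<0.
x=-0.52: |R|=0.5794
R=−1: 1+6/11x = −1+5/11x ⇒ -1/11x=2 ⇒ x=2/(-1/11)=-22.0000
Confirm numerically:
  x=-20.019: |R|=0.98217 <1
  x=-19.312: |R|=0.97501 <1
  x=-11.101: |R|=0.83612 <1
  x=-22.312: |R|=1.00255 >1
  x=-22.284: |R|=1.00232 >1
  x=-22.147: |R|=1.00121 >1
Interval (-22.0000, 0).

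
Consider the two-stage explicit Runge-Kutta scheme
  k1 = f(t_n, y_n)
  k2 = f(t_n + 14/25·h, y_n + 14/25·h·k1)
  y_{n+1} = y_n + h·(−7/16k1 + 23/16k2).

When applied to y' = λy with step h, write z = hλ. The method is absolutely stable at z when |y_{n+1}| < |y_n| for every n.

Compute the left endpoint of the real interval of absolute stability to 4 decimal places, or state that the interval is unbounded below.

left endpoint -1.2422.

Set f=λy, z=hλ:
  k1=λy_n ⇒ h·k1=z·y_n;  k2=λ(1+14/25z)y_n ⇒ h·k2=z(1+14/25z)y_n
  y_{n+1}/y_n = 1 − 7/16z + 23/16z(1+14/25z) = 1 + z + 161/200z²
  Hence R(z) = 1 + z + 161/200z².

Solve |R(x)|<1 on ℝ⁻.
x=-0.94: |R|=0.7713
R=1: x+161/200x²=0 ⇒ x=−200/161=-1.2422; min R=1−1/(4·161/200)=0.6894>−1
Confirm numerically:
  x=-1.200: |R|=0.95920 <1
  x=-0.632: |R|=0.68954 <1
  x=-0.610: |R|=0.68954 <1
  x=-1.658: |R|=1.55492 >1
  x=-1.315: |R|=1.07703 >1
So |R|<1 on (-1.2422, 0).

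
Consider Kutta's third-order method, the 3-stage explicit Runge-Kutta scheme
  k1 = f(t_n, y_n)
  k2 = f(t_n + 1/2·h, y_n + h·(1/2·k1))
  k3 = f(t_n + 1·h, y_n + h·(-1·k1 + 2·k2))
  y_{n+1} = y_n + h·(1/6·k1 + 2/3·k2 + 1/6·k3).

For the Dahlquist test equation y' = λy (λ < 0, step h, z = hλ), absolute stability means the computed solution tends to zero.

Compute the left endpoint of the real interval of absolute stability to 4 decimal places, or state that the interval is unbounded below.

z* = -2.5127.

On y'=λy, z=hλ:
  order 3, 3-stage ⇒ R(z)=1+z+z^2/2+z^3/6
  (e.g. R(-1)=0.33333, |R|=0.33333)

Find x<0 with |R(x)|<1.
x=-1: |R|=0.3333
|R(-2.35)|=0.7517 |R(-1.2)|=0.2320 |R(-0.93)|=0.3684
Bisect:
  x_lo=-3.0007 |R|=2.0017  x_hi=-0.3827 |R|=0.6812
  mid=-1.69167 |R|=0.06765 →hi
  mid=-2.34617 |R|=0.74633 →hi
  mid=-2.67341 |R|=1.28439 →lo
  mid=-2.50979 |R|=0.99515 →hi
  mid=-2.59160 |R|=1.13444 →lo
  mid=-2.55070 |R|=1.06350 →lo
  mid=-2.53024 |R|=1.02900 →lo
  mid=-2.52002 |R|=1.01199 →lo
  mid=-2.51490 |R|=1.00355 →lo
  ...
  [-2.51283,-2.51267] ⇒ x*=-2.5127
Interval (-2.5127, 0).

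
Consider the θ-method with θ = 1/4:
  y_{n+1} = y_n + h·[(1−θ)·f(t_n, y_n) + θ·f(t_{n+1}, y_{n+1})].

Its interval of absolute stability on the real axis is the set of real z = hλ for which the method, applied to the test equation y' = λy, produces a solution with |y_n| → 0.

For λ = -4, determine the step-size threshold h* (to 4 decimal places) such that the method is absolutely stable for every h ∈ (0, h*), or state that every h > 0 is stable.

With y'=λy (z=hλ):
  y_{n+1} = y_n + z·[3/4·y_n + 1/4·y_{n+1}] ⇒ (1 − 1/4z)y_{n+1} = (1 + 3/4z)y_n
  R(z) = (1 + 3/4z)/(1 − 1/4z).

Find x<0 with |R(x)|<1.
x=-0.3: |R|=0.7209
R=−1: 1+3/4x = −1+1/4x ⇒ -1/2x=2 ⇒ x=2/(-1/2)=-4.0000
Confirm numerically:
  x=-3.220: |R|=0.78393 <1
  x=-1.849: |R|=0.26449 <1
  x=-1.803: |R|=0.24281 <1
  x=-4.354: |R|=1.08475 >1
  x=-4.332: |R|=1.07969 >1
  x=-4.294: |R|=1.07089 >1
Interval (-4.0000, 0).

(-4.0000,0); λ=-4 ⇒ h* = (4)/4 = 1.0000.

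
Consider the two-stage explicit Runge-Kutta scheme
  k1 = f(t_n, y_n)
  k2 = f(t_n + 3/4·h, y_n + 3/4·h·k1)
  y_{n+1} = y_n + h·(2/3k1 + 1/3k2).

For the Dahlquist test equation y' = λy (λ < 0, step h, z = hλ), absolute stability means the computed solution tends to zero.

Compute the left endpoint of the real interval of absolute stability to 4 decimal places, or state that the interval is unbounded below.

left endpoint -4.0000.

With y'=λy (z=hλ):
  k1=λy_n ⇒ h·k1=z·y_n;  k2=λ(1+3/4z)y_n ⇒ h·k2=z(1+3/4z)y_n
  y_{n+1}/y_n = 1 + 2/3z + 1/3z(1+3/4z) = 1 + z + 1/4z²
  so R(z) = 1 + z + 1/4z².

Solve |R(x)|<1 on ℝ⁻.
x=-0.69: |R|=0.4290
R=1: x+1/4x²=0 ⇒ x=−4=-4.0000; min R=1−1/(4·1/4)=0.0000>−1
Confirm numerically:
  x=-3.440: |R|=0.51840 <1
  x=-3.154: |R|=0.33293 <1
  x=-2.653: |R|=0.10660 <1
  x=-1.658: |R|=0.02924 <1
  x=-4.444: |R|=1.49328 >1
  x=-4.287: |R|=1.30759 >1
Interval (-4.0000, 0).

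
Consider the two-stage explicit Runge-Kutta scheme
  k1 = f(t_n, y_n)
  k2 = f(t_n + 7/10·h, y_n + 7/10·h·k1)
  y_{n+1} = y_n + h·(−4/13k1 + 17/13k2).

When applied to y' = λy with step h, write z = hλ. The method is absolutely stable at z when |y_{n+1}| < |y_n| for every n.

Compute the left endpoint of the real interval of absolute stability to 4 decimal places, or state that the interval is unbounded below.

left endpoint -1.0924.

Set f=λy, z=hλ:
  k1=λy_n ⇒ h·k1=z·y_n;  k2=λ(1+7/10z)y_n ⇒ h·k2=z(1+7/10z)y_n
  y_{n+1}/y_n = 1 − 4/13z + 17/13z(1+7/10z) = 1 + z + 119/130z²
  Hence R(z) = 1 + z + 119/130z².

Solve |R(x)|<1 on ℝ⁻.
x=-1.55: |R|=1.6492
R=1: x+119/130x²=0 ⇒ x=−130/119=-1.0924; min R=1−1/(4·119/130)=0.7269>−1
Confirm numerically:
  x=-1.050: |R|=0.95921 <1
  x=-0.689: |R|=0.74555 <1
  x=-0.640: |R|=0.73494 <1
  x=-1.655: |R|=1.85226 >1
  x=-1.364: |R|=1.33907 >1
So |R|<1 on (-1.0924, 0).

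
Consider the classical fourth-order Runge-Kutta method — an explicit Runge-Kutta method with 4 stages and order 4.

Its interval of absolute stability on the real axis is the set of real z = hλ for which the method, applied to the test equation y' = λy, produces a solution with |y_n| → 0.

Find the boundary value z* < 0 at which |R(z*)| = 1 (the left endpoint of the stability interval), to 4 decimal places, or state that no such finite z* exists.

z* = -2.7853.

Test eqn y'=λy, z=hλ:
  order 4, 4-stage ⇒ R(z)=1+z+z^2/2+z^3/6+z^4/24
  (e.g. R(-1.06)=0.35590, |R|=0.35590)

Need |R(x)|<1, x<0.
x=-1.06: |R|=0.3559
|R(-2.15)|=0.3952 |R(-1.96)|=0.3208 |R(-1.24)|=0.3095
Bisect:
  x_lo=-3.2335 |R|=1.9145  x_hi=-0.0665 |R|=0.9357
  mid=-1.65000 |R|=0.27140 →hi
  mid=-2.44175 |R|=0.59411 →hi
  mid=-2.83762 |R|=1.08181 →lo
  mid=-2.63969 |R|=0.80177 →hi
  mid=-2.73866 |R|=0.93193 →hi
  mid=-2.78814 |R|=1.00430 →lo
  mid=-2.76340 |R|=0.96749 →hi
  mid=-2.77577 |R|=0.98574 →hi
  mid=-2.78196 |R|=0.99498 →hi
  ...
  [-2.78543,-2.78524] ⇒ x*=-2.7853
Stable set (-2.7853, 0).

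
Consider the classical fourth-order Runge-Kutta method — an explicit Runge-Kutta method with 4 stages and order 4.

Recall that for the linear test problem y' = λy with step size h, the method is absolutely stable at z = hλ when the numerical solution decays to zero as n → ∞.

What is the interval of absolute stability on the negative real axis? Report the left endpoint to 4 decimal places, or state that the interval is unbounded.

Set f=λy, z=hλ:
  order 4, 4-stage ⇒ R(z)=1+z+z^2/2+z^3/6+z^4/24
  (e.g. R(-0.5)=0.60677, |R|=0.60677)

Need |R(x)|<1, x<0.
x=-0.5: |R|=0.6068
|R(-2.85)|=1.1020 |R(-1.28)|=0.3015 |R(-0.55)|=0.5773
Bisect:
  x_lo=-3.2844 |R|=2.0528  x_hi=-0.2546 |R|=0.7753
  mid=-1.76948 |R|=0.28114 →hi
  mid=-2.52693 |R|=0.67540 →hi
  mid=-2.90566 |R|=1.19716 →lo
  mid=-2.71629 |R|=0.90086 →hi
  mid=-2.81098 |R|=1.03942 →lo
  mid=-2.76364 |R|=0.96783 →hi
  mid=-2.78731 |R|=1.00304 →lo
  ...
  [-2.78546,-2.78527] ⇒ x*=-2.7853
Interval (-2.7853, 0).

(-2.7853, 0).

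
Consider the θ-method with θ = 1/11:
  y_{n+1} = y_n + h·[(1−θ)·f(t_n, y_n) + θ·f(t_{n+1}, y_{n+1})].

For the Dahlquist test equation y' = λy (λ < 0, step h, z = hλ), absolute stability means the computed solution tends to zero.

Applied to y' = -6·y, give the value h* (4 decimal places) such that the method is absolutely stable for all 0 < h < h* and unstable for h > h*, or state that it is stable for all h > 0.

With y'=λy (z=hλ):
  y_{n+1} = y_n + z·[10/11·y_n + 1/11·y_{n+1}] ⇒ (1 − 1/11z)y_{n+1} = (1 + 10/11z)y_n
  ⇒ R(z) = (1 + 10/11z)/(1 − 1/11z).

Boundary: |R(x)|=1, x<0.
x=-0.49: |R|=0.5309
R=−1: 1+10/11x = −1+1/11x ⇒ -9/11x=2 ⇒ x=2/(-9/11)=-2.4444
Confirm numerically:
  x=-2.173: |R|=0.81454 <1
  x=-2.079: |R|=0.74853 <1
  x=-1.678: |R|=0.45591 <1
  x=-1.424: |R|=0.26079 <1
  x=-2.955: |R|=1.32927 >1
  x=-2.502: |R|=1.03836 >1
Stable set (-2.4444, 0).

(-2.4444,0); λ=-6 ⇒ h* = (22/9)/6 = 0.4074.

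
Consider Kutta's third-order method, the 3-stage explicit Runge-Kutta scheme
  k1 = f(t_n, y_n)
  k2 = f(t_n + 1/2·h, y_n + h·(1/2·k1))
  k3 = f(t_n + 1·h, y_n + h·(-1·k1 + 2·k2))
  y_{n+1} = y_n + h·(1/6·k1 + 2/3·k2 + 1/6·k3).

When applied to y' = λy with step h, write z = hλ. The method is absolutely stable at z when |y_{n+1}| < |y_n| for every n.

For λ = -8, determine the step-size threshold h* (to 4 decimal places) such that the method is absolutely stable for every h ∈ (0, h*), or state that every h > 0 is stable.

(-2.5127,0); λ=-8 ⇒ h* = 0.3141.

Set f=λy, z=hλ:
  order 3, 3-stage ⇒ R(z)=1+z+z^2/2+z^3/6
  (e.g. R(-0.91)=0.37845, |R|=0.37845)

Find x<0 with |R(x)|<1.
x=-0.91: |R|=0.3785
|R(-1.84)|=0.1855 |R(-1.2)|=0.2320 |R(-0.54)|=0.5796
Bisect:
  x_lo=-2.9524 |R|=1.8832  x_hi=-0.0899 |R|=0.9140
  mid=-1.52113 |R|=0.04918 →hi
  mid=-2.23675 |R|=0.60032 →hi
  mid=-2.59456 |R|=1.13967 →lo
  mid=-2.41565 |R|=0.84734 →hi
  mid=-2.50511 |R|=0.98749 →hi
  mid=-2.54983 |R|=1.06203 →lo
  mid=-2.52747 |R|=1.02438 →lo
  mid=-2.51629 |R|=1.00584 →lo
  mid=-2.51070 |R|=0.99664 →hi
  mid=-2.51349 |R|=1.00123 →lo
  ...
  [-2.51280,-2.51262] ⇒ x*=-2.5127
So |R|<1 on (-2.5127, 0).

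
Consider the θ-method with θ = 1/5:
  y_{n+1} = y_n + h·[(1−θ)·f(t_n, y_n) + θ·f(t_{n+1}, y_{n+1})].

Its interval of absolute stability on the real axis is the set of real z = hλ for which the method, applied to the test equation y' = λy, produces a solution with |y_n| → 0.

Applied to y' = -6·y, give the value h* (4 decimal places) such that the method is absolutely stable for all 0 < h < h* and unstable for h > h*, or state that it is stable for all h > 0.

With y'=λy (z=hλ):
  y_{n+1} = y_n + z·[4/5·y_n + 1/5·y_{n+1}] ⇒ (1 − 1/5z)y_{n+1} = (1 + 4/5z)y_n
  ⇒ R(z) = (1 + 4/5z)/(1 − 1/5z).

Solve |R(x)|<1 on ℝ⁻.
x=-1.12: |R|=0.0850
R=−1: 1+4/5x = −1+1/5x ⇒ -3/5x=2 ⇒ x=2/(-3/5)=-3.3333
Confirm numerically:
  x=-3.163: |R|=0.93740 <1
  x=-2.716: |R|=0.75998 <1
  x=-1.952: |R|=0.40391 <1
  x=-3.886: |R|=1.18659 >1
  x=-3.615: |R|=1.09808 >1
Interval (-3.3333, 0).

(-3.3333,0); λ=-6 ⇒ h* = (10/3)/6 = 0.5556.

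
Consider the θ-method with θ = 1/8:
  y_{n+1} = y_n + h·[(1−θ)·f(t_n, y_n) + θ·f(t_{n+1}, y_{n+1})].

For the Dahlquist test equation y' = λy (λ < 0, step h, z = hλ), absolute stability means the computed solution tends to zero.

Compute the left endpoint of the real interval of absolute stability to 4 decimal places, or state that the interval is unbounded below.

On y'=λy, z=hλ:
  y_{n+1} = y_n + z·[7/8·y_n + 1/8·y_{n+1}] ⇒ (1 − 1/8z)y_{n+1} = (1 + 7/8z)y_n
  ⇒ R(z) = (1 + 7/8z)/(1 − 1/8z).

Solve |R(x)|<1 on ℝ⁻.
x=-1.58: |R|=0.3194
R=−1: 1+7/8x = −1+1/8x ⇒ -3/4x=2 ⇒ x=2/(-3/4)=-2.6667
Confirm numerically:
  x=-2.196: |R|=0.72303 <1
  x=-1.503: |R|=0.26528 <1
  x=-1.339: |R|=0.14702 <1
  x=-3.010: |R|=1.18710 >1
  x=-2.918: |R|=1.13812 >1
So |R|<1 on (-2.6667, 0).

left endpoint -2.6667.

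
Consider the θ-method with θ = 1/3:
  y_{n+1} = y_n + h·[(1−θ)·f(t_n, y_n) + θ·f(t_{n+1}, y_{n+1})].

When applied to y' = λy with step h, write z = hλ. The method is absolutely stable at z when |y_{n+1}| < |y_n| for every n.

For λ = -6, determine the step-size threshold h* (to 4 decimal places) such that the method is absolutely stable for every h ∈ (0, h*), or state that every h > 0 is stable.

On y'=λy, z=hλ:
  y_{n+1} = y_n + z·[2/3·y_n + 1/3·y_{n+1}] ⇒ (1 − 1/3z)y_{n+1} = (1 + 2/3z)y_n
  Hence R(z) = (1 + 2/3z)/(1 − 1/3z).

Need |R(x)|<1, x<0.
x=-0.46: |R|=0.6012
R=−1: 1+2/3x = −1+1/3x ⇒ -1/3x=2 ⇒ x=2/(-1/3)=-6.0000
Confirm numerically:
  x=-3.727: |R|=0.66211 <1
  x=-3.309: |R|=0.57347 <1
  x=-3.046: |R|=0.51141 <1
  x=-2.511: |R|=0.36690 <1
  x=-6.435: |R|=1.04610 >1
  x=-6.376: |R|=1.04010 >1
Interval (-6.0000, 0).

(-6.0000,0); λ=-6 ⇒ h* = (6)/6 = 1.0000.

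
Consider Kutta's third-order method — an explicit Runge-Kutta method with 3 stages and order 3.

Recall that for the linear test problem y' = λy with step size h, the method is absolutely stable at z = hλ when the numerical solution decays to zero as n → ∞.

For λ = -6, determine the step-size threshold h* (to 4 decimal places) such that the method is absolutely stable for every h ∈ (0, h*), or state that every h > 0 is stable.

(-2.5127,0); λ=-6 ⇒ h* = 0.4188.

On y'=λy, z=hλ:
  order 3, 3-stage ⇒ R(z)=1+z+z^2/2+z^3/6
  (e.g. R(-1.21)=0.22679, |R|=0.22679)

Need |R(x)|<1, x<0.
x=-1.21: |R|=0.2268
|R(-2.48)|=0.9470 |R(-1.79)|=0.1438 |R(-1)|=0.3333
Bisect:
  x_lo=-3.2558 |R|=2.7077  x_hi=-0.2848 |R|=0.7519
  mid=-1.77029 |R|=0.12799 →hi
  mid=-2.51304 |R|=1.00049 →lo
  mid=-2.14167 |R|=0.48551 →hi
  mid=-2.32736 |R|=0.72012 →hi
  mid=-2.42020 |R|=0.85418 →hi
  mid=-2.46662 |R|=0.92576 →hi
  mid=-2.48983 |R|=0.96272 →hi
  mid=-2.50144 |R|=0.98151 →hi
  ...
  [-2.51286,-2.51268] ⇒ x*=-2.5127
Stable set (-2.5127, 0).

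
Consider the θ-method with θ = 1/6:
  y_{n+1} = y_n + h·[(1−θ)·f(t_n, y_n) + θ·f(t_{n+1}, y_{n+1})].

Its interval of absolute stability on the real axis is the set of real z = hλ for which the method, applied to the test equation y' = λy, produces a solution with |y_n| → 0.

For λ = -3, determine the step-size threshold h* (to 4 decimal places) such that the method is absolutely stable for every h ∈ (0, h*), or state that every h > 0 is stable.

(-3.0000,0); λ=-3 ⇒ h* = (3)/3 = 1.0000.

Set f=λy, z=hλ:
  y_{n+1} = y_n + z·[5/6·y_n + 1/6·y_{n+1}] ⇒ (1 − 1/6z)y_{n+1} = (1 + 5/6z)y_n
  ⇒ R(z) = (1 + 5/6z)/(1 − 1/6z).

Find x<0 with |R(x)|<1.
x=-1.65: |R|=0.2941
R=−1: 1+5/6x = −1+1/6x ⇒ -2/3x=2 ⇒ x=2/(-2/3)=-3.0000
Confirm numerically:
  x=-2.683: |R|=0.85397 <1
  x=-2.678: |R|=0.85158 <1
  x=-2.213: |R|=0.61671 <1
  x=-1.524: |R|=0.21531 <1
  x=-3.368: |R|=1.15713 >1
  x=-3.317: |R|=1.13610 >1
Interval (-3.0000, 0).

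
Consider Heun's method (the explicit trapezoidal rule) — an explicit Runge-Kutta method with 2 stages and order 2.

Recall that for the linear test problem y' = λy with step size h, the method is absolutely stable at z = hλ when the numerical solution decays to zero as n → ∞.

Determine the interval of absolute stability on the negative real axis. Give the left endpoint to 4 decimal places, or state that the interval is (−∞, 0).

z∈(-2.0000,0).

Set f=λy, z=hλ:
  order 2, 2-stage ⇒ R(z)=1+z+z^2/2
  (e.g. R(-1.15)=0.51125, |R|=0.51125)

Need |R(x)|<1, x<0.
x=-1.15: |R|=0.5112
|R(-1.53)|=0.6404 |R(-1.48)|=0.6152 |R(-1.21)|=0.5221
Bisect:
  x_lo=-2.4368 |R|=1.5322  x_hi=-0.3953 |R|=0.6828
  mid=-1.41608 |R|=0.58656 →hi
  mid=-1.92646 |R|=0.92916 →hi
  mid=-2.18164 |R|=1.19814 →lo
  mid=-2.05405 |R|=1.05551 →lo
  mid=-1.99025 |R|=0.99030 →hi
  mid=-2.02215 |R|=1.02240 →lo
  mid=-2.00620 |R|=1.00622 →lo
  ...
  [-2.00010,-1.99997] ⇒ x*=-2.0000
So |R|<1 on (-2.0000, 0).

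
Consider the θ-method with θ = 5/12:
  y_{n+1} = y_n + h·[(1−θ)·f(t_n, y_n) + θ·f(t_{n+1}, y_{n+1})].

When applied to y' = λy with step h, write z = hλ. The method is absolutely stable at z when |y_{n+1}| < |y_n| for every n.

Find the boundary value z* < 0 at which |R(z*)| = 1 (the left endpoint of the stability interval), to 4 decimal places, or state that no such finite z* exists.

left endpoint -12.0000.

Set f=λy, z=hλ:
  y_{n+1} = y_n + z·[7/12·y_n + 5/12·y_{n+1}] ⇒ (1 − 5/12z)y_{n+1} = (1 + 7/12z)y_n
  R(z) = (1 + 7/12z)/(1 − 5/12z).

Boundary: |R(x)|=1, x<0.
x=-1.59: |R|=0.0436
R=−1: 1+7/12x = −1+5/12x ⇒ -1/6x=2 ⇒ x=2/(-1/6)=-12.0000
Confirm numerically:
  x=-10.125: |R|=0.94012 <1
  x=-8.021: |R|=0.84727 <1
  x=-4.987: |R|=0.62025 <1
  x=-12.431: |R|=1.01162 >1
  x=-12.231: |R|=1.00632 >1
  x=-12.093: |R|=1.00257 >1
Interval (-12.0000, 0).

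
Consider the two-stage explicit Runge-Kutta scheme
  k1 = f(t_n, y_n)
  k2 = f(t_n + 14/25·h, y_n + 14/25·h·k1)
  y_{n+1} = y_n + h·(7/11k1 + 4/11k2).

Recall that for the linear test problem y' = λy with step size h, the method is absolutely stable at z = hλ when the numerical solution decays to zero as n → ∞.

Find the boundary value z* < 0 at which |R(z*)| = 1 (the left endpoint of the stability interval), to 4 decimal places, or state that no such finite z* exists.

With y'=λy (z=hλ):
  k1=λy_n ⇒ h·k1=z·y_n;  k2=λ(1+14/25z)y_n ⇒ h·k2=z(1+14/25z)y_n
  y_{n+1}/y_n = 1 + 7/11z + 4/11z(1+14/25z) = 1 + z + 56/275z²
  Hence R(z) = 1 + z + 56/275z².

Boundary: |R(x)|=1, x<0.
x=-1.27: |R|=0.0584
R=1: x+56/275x²=0 ⇒ x=−275/56=-4.9107; min R=1−1/(4·56/275)=-0.2277>−1
Confirm numerically:
  x=-4.456: |R|=0.58739 <1
  x=-3.069: |R|=0.15100 <1
  x=-2.299: |R|=0.22270 <1
  x=-2.223: |R|=0.21668 <1
  x=-5.479: |R|=1.63405 >1
  x=-5.360: |R|=1.49039 >1
  x=-4.978: |R|=1.06821 >1
Stable set (-4.9107, 0).

left endpoint -4.9107.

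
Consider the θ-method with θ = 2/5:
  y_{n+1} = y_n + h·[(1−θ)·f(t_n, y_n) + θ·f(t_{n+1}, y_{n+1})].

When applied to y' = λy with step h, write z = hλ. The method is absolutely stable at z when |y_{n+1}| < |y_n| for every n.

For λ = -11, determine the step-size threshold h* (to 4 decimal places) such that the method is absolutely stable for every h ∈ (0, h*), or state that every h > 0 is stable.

On y'=λy, z=hλ:
  y_{n+1} = y_n + z·[3/5·y_n + 2/5·y_{n+1}] ⇒ (1 − 2/5z)y_{n+1} = (1 + 3/5z)y_n
  R(z) = (1 + 3/5z)/(1 − 2/5z).

Boundary: |R(x)|=1, x<0.
x=-1.34: |R|=0.1276
R=−1: 1+3/5x = −1+2/5x ⇒ -1/5x=2 ⇒ x=2/(-1/5)=-10.0000
Confirm numerically:
  x=-9.541: |R|=0.98094 <1
  x=-6.723: |R|=0.82235 <1
  x=-6.268: |R|=0.78718 <1
  x=-10.577: |R|=1.02206 >1
  x=-10.187: |R|=1.00737 >1
So |R|<1 on (-10.0000, 0).

(-10.0000,0); λ=-11 ⇒ h* = (10)/11 = 0.9091.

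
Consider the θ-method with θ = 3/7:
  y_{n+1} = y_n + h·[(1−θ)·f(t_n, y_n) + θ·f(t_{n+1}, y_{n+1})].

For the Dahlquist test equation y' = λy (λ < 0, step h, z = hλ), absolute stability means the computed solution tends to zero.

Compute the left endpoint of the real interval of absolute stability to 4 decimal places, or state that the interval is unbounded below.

Test eqn y'=λy, z=hλ:
  y_{n+1} = y_n + z·[4/7·y_n + 3/7·y_{n+1}] ⇒ (1 − 3/7z)y_{n+1} = (1 + 4/7z)y_n
  R(z) = (1 + 4/7z)/(1 − 3/7z).

Solve |R(x)|<1 on ℝ⁻.
x=-1.15: |R|=0.2297
R=−1: 1+4/7x = −1+3/7x ⇒ -1/7x=2 ⇒ x=2/(-1/7)=-14.0000
Confirm numerically:
  x=-10.679: |R|=0.91493 <1
  x=-10.081: |R|=0.89477 <1
  x=-9.077: |R|=0.85618 <1
  x=-7.285: |R|=0.76728 <1
  x=-14.487: |R|=1.00965 >1
  x=-14.318: |R|=1.00637 >1
Stable set (-14.0000, 0).

left endpoint -14.0000.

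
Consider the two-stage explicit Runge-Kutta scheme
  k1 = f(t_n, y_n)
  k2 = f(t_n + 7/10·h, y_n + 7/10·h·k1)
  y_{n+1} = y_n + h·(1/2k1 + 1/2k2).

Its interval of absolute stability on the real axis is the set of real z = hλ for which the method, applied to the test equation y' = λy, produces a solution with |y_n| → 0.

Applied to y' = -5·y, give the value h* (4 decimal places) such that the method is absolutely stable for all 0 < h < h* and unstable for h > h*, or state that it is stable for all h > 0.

(-2.8571,0); λ=-5 ⇒ h* = (20/7)/5 = 0.5714.

Test eqn y'=λy, z=hλ:
  k1=λy_n ⇒ h·k1=z·y_n;  k2=λ(1+7/10z)y_n ⇒ h·k2=z(1+7/10z)y_n
  y_{n+1}/y_n = 1 + 1/2z + 1/2z(1+7/10z) = 1 + z + 7/20z²
  Hence R(z) = 1 + z + 7/20z².

Need |R(x)|<1, x<0.
x=-1.35: |R|=0.2879
R=1: x+7/20x²=0 ⇒ x=−20/7=-2.8571; min R=1−1/(4·7/20)=0.2857>−1
Confirm numerically:
  x=-1.486: |R|=0.28687 <1
  x=-1.267: |R|=0.29485 <1
  x=-1.251: |R|=0.29675 <1
  x=-3.452: |R|=1.71871 >1
  x=-3.450: |R|=1.71588 >1
  x=-3.370: |R|=1.60492 >1
So |R|<1 on (-2.8571, 0).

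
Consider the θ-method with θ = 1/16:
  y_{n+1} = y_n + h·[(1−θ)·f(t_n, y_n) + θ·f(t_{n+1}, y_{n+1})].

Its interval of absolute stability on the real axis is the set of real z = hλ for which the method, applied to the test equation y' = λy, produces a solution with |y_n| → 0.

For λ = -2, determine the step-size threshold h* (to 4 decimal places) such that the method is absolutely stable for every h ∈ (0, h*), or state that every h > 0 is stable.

(-2.2857,0); λ=-2 ⇒ h* = (16/7)/2 = 1.1429.

Test eqn y'=λy, z=hλ:
  y_{n+1} = y_n + z·[15/16·y_n + 1/16·y_{n+1}] ⇒ (1 − 1/16z)y_{n+1} = (1 + 15/16z)y_n
  ⇒ R(z) = (1 + 15/16z)/(1 − 1/16z).

Solve |R(x)|<1 on ℝ⁻.
x=-1.08: |R|=0.0117
R=−1: 1+15/16x = −1+1/16x ⇒ -7/8x=2 ⇒ x=2/(-7/8)=-2.2857
Confirm numerically:
  x=-2.171: |R|=0.91162 <1
  x=-1.726: |R|=0.55794 <1
  x=-0.998: |R|=0.06060 <1
  x=-2.486: |R|=1.15168 >1
  x=-2.458: |R|=1.13068 >1
Interval (-2.2857, 0).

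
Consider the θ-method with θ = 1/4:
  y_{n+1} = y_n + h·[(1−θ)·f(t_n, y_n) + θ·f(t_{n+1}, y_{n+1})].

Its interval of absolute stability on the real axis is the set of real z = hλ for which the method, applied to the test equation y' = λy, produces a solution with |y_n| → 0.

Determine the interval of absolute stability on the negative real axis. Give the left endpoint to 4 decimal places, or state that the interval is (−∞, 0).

(-4.0000, 0).

Set f=λy, z=hλ:
  y_{n+1} = y_n + z·[3/4·y_n + 1/4·y_{n+1}] ⇒ (1 − 1/4z)y_{n+1} = (1 + 3/4z)y_n
  so R(z) = (1 + 3/4z)/(1 − 1/4z).

Boundary: |R(x)|=1, x<0.
x=-0.79: |R|=0.3403
R=−1: 1+3/4x = −1+1/4x ⇒ -1/2x=2 ⇒ x=2/(-1/2)=-4.0000
Confirm numerically:
  x=-3.468: |R|=0.85753 <1
  x=-3.107: |R|=0.74870 <1
  x=-2.768: |R|=0.63593 <1
  x=-4.479: |R|=1.11299 >1
  x=-4.136: |R|=1.03343 >1
  x=-4.043: |R|=1.01069 >1
Stable set (-4.0000, 0).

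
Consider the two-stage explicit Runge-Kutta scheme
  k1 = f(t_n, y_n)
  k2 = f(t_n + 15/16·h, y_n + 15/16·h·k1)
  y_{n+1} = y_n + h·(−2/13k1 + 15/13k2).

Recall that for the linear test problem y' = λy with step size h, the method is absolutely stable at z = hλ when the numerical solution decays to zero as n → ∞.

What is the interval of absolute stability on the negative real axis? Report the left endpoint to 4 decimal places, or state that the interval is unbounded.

On y'=λy, z=hλ:
  k1=λy_n ⇒ h·k1=z·y_n;  k2=λ(1+15/16z)y_n ⇒ h·k2=z(1+15/16z)y_n
  y_{n+1}/y_n = 1 − 2/13z + 15/13z(1+15/16z) = 1 + z + 225/208z²
  ⇒ R(z) = 1 + z + 225/208z².

Boundary: |R(x)|=1, x<0.
x=-1.78: |R|=2.6474
R=1: x+225/208x²=0 ⇒ x=−208/225=-0.9244; min R=1−1/(4·225/208)=0.7689>−1
Confirm numerically:
  x=-0.904: |R|=0.98001 <1
  x=-0.607: |R|=0.79156 <1
  x=-0.432: |R|=0.76988 <1
  x=-1.431: |R|=1.78413 >1
  x=-1.331: |R|=1.58535 >1
  x=-1.182: |R|=1.32931 >1
Interval (-0.9244, 0).

z∈(-0.9244,0).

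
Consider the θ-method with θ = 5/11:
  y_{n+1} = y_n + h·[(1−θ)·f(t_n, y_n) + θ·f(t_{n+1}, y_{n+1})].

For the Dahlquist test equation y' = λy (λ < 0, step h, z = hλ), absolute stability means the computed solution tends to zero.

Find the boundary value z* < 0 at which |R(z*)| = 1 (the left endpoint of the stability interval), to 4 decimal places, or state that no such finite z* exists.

left endpoint -22.0000.

Set f=λy, z=hλ:
  y_{n+1} = y_n + z·[6/11·y_n + 5/11·y_{n+1}] ⇒ (1 − 5/11z)y_{n+1} = (1 + 6/11z)y_n
  R(z) = (1 + 6/11z)/(1 − 5/11z).

Boundary: |R(x)|=1, x<0.
x=-1.54: |R|=0.0941
R=−1: 1+6/11x = −1+5/11x ⇒ -1/11x=2 ⇒ x=2/(-1/11)=-22.0000
Confirm numerically:
  x=-15.588: |R|=0.92791 <1
  x=-14.395: |R|=0.90835 <1
  x=-10.933: |R|=0.83146 <1
  x=-22.223: |R|=1.00183 >1
  x=-22.029: |R|=1.00024 >1
Interval (-22.0000, 0).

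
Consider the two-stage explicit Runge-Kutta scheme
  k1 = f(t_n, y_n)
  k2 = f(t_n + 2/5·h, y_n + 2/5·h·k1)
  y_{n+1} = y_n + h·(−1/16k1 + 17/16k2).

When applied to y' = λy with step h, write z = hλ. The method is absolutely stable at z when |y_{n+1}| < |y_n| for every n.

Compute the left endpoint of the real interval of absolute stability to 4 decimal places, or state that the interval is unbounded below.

With y'=λy (z=hλ):
  k1=λy_n ⇒ h·k1=z·y_n;  k2=λ(1+2/5z)y_n ⇒ h·k2=z(1+2/5z)y_n
  y_{n+1}/y_n = 1 − 1/16z + 17/16z(1+2/5z) = 1 + z + 17/40z²
  so R(z) = 1 + z + 17/40z².

Boundary: |R(x)|=1, x<0.
x=-0.86: |R|=0.4543
R=1: x+17/40x²=0 ⇒ x=−40/17=-2.3529; min R=1−1/(4·17/40)=0.4118>−1
Confirm numerically:
  x=-2.195: |R|=0.85266 <1
  x=-2.000: |R|=0.70000 <1
  x=-1.374: |R|=0.42835 <1
  x=-2.471: |R|=1.12398 >1
  x=-2.444: |R|=1.09458 >1
  x=-2.383: |R|=1.03044 >1
So |R|<1 on (-2.3529, 0).

z* = -2.3529.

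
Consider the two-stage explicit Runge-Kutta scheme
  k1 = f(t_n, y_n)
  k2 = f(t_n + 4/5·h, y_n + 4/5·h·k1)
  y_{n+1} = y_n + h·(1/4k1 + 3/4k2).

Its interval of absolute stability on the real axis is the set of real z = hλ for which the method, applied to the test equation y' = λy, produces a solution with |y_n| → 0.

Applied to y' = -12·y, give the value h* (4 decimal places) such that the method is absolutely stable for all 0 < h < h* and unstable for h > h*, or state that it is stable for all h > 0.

(-1.6667,0); λ=-12 ⇒ h* = (5/3)/12 = 0.1389.

On y'=λy, z=hλ:
  k1=λy_n ⇒ h·k1=z·y_n;  k2=λ(1+4/5z)y_n ⇒ h·k2=z(1+4/5z)y_n
  y_{n+1}/y_n = 1 + 1/4z + 3/4z(1+4/5z) = 1 + z + 3/5z²
  ⇒ R(z) = 1 + z + 3/5z².

Boundary: |R(x)|=1, x<0.
x=-0.79: |R|=0.5845
R=1: x+3/5x²=0 ⇒ x=−5/3=-1.6667; min R=1−1/(4·3/5)=0.5833>−1
Confirm numerically:
  x=-1.603: |R|=0.93877 <1
  x=-1.590: |R|=0.92686 <1
  x=-1.111: |R|=0.62959 <1
  x=-0.987: |R|=0.59750 <1
  x=-2.237: |R|=1.76550 >1
  x=-2.176: |R|=1.66499 >1
  x=-2.076: |R|=1.50987 >1
So |R|<1 on (-1.6667, 0).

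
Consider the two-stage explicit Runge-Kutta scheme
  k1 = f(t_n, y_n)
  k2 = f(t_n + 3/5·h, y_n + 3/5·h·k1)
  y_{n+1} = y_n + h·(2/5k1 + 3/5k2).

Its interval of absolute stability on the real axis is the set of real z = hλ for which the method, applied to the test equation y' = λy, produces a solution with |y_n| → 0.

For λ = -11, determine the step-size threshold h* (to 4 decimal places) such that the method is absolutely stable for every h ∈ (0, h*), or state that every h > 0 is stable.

(-2.7778,0); λ=-11 ⇒ h* = (25/9)/11 = 0.2525.

Test eqn y'=λy, z=hλ:
  k1=λy_n ⇒ h·k1=z·y_n;  k2=λ(1+3/5z)y_n ⇒ h·k2=z(1+3/5z)y_n
  y_{n+1}/y_n = 1 + 2/5z + 3/5z(1+3/5z) = 1 + z + 9/25z²
  R(z) = 1 + z + 9/25z².

Boundary: |R(x)|=1, x<0.
x=-1.55: |R|=0.3149
R=1: x+9/25x²=0 ⇒ x=−25/9=-2.7778; min R=1−1/(4·9/25)=0.3056>−1
Confirm numerically:
  x=-2.392: |R|=0.66780 <1
  x=-1.781: |R|=0.36091 <1
  x=-1.402: |R|=0.30562 <1
  x=-1.182: |R|=0.32096 <1
  x=-3.259: |R|=1.56459 >1
  x=-2.995: |R|=1.23421 >1
Interval (-2.7778, 0).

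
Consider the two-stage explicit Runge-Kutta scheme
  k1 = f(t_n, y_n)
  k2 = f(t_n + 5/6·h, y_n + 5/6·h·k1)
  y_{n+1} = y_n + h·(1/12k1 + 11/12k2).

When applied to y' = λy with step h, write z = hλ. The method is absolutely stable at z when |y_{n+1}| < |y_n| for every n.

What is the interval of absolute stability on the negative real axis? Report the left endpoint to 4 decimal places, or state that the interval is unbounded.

Test eqn y'=λy, z=hλ:
  k1=λy_n ⇒ h·k1=z·y_n;  k2=λ(1+5/6z)y_n ⇒ h·k2=z(1+5/6z)y_n
  y_{n+1}/y_n = 1 + 1/12z + 11/12z(1+5/6z) = 1 + z + 55/72z²
  ⇒ R(z) = 1 + z + 55/72z².

Need |R(x)|<1, x<0.
x=-0.45: |R|=0.7047
R=1: x+55/72x²=0 ⇒ x=−72/55=-1.3091; min R=1−1/(4·55/72)=0.6727>−1
Confirm numerically:
  x=-1.205: |R|=0.90419 <1
  x=-1.185: |R|=0.88767 <1
  x=-1.118: |R|=0.83680 <1
  x=-1.042: |R|=0.78740 <1
  x=-1.558: |R|=1.29624 >1
  x=-1.381: |R|=1.07586 >1
Interval (-1.3091, 0).

(-1.3091, 0).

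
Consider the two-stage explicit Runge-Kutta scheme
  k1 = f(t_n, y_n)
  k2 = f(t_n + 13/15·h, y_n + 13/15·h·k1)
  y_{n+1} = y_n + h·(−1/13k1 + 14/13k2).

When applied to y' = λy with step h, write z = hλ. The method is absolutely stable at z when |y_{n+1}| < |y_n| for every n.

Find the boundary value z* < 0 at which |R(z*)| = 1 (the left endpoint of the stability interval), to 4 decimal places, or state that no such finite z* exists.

z* = -1.0714.

Set f=λy, z=hλ:
  k1=λy_n ⇒ h·k1=z·y_n;  k2=λ(1+13/15z)y_n ⇒ h·k2=z(1+13/15z)y_n
  y_{n+1}/y_n = 1 − 1/13z + 14/13z(1+13/15z) = 1 + z + 14/15z²
  ⇒ R(z) = 1 + z + 14/15z².

Boundary: |R(x)|=1, x<0.
x=-0.85: |R|=0.8243
R=1: x+14/15x²=0 ⇒ x=−15/14=-1.0714; min R=1−1/(4·14/15)=0.7321>−1
Confirm numerically:
  x=-0.993: |R|=0.92731 <1
  x=-0.730: |R|=0.76737 <1
  x=-0.536: |R|=0.73214 <1
  x=-1.588: |R|=1.76563 >1
  x=-1.462: |R|=1.53295 >1
Interval (-1.0714, 0).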